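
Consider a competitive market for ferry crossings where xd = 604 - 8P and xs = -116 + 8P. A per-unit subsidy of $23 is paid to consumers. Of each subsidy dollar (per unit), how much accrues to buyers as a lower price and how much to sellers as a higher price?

Buyers gain $11.5 per unit; sellers gain $11.5 per unit

Pre-subsidy: 604 - 8P = -116 + 8P gives P* = 45, x* = 244.
With the rebate, buyers effectively pay Pb = Ps − 23, where Ps is the price sellers receive.
Demand in terms of Ps becomes xd = 604 − 8(Ps − 23) = 788 - 8Ps. Setting this equal to supply: 788 - 8Ps = -116 + 8Ps, so Ps = 56.5.
Buyers pay Pb = 56.5 − 23 = 33.5; x' = -116 + 8·56.5 = 336.
Buyers' price falls by P* − Pb = 45 − 33.5 = 11.5; sellers' price rises by Ps − P* = 56.5 − 45 = 11.5.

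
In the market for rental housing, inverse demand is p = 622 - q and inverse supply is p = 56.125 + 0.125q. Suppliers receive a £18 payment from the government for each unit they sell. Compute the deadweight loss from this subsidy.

Deadweight loss = £144

Pre-subsidy: 622 - q = 56.125 + 0.125q gives q* = 503 and p* = 119.
With the subsidy, sellers receive ps = pb + 18 for each unit, where pb is the price buyers pay.
On the curves, pb = 622 - q and ps = 56.125 + 0.125q; the wedge ps − pb = 18 gives 56.125 + 0.125q − (622 - q) = 18, so q' = 519.
Then pb = 622 − 1·519 = 103 and ps = 56.125 + 0.125·519 = 121.
The subsidy expands output by 519 − 503 = 16 past the efficient level; on those units the gap between marginal cost and willingness to pay runs from 0 up to 18.
DWL = ½ × 18 × 16 = 144.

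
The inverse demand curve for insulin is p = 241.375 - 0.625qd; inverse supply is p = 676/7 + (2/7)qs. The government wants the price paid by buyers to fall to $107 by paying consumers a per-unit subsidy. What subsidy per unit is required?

Required subsidy s = $51 per unit

At a buyer price of 107, quantity demanded is 386.2 − 1.6·107 = 215.
Sellers supply 215 only when they receive ps = 676/7 + (2/7)·215 = 158.
s = ps − pb = 158 − 107 = 51.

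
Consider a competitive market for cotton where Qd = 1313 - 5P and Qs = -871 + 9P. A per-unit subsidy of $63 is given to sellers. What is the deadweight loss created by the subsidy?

Pre-subsidy: 1313 - 5P = -871 + 9P gives P* = 156, Q* = 533.
With the subsidy, sellers receive Ps = Pb + 63 for each unit, where Pb is the price buyers pay.
Supply in terms of Pb becomes Qs = -871 + 9(Pb + 63) = -304 + 9Pb. Setting this equal to demand: 1313 - 5Pb = -304 + 9Pb, so Pb = 115.5.
Sellers receive Ps = 115.5 + 63 = 178.5; Q' = 1313 − 5·115.5 = 735.5.
The subsidy expands output by 735.5 − 533 = 202.5 past the efficient level; on those units the gap between marginal cost and willingness to pay runs from 0 up to 63.
DWL = ½ × 63 × 202.5 = 6378.75.

Deadweight loss = $6378.75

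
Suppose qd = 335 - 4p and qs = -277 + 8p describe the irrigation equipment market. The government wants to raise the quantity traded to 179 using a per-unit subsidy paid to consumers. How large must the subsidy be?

Required subsidy s = 18 per unit

At q = 179, invert demand for the buyer price: pb = (335 − 179)/4 = 39; invert supply for the seller price: ps = (179 − (-277))/8 = 57.
The subsidy must fill the gap: s = ps − pb = 57 − 39 = 18.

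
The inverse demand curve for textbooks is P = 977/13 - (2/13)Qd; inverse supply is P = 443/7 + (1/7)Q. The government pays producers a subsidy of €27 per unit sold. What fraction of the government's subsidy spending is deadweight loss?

Pre-subsidy: 977/13 - (2/13)Q = 443/7 + (1/7)Q gives Q* = 40 and P* = 69.
With the subsidy, sellers receive Ps = Pb + 27 for each unit, where Pb is the price buyers pay.
On the curves, Pb = 977/13 - (2/13)Q and Ps = 443/7 + (1/7)Q; the wedge Ps − Pb = 27 gives 443/7 + (1/7)Q − (977/13 - (2/13)Q) = 27, so Q' = 131.
Then Pb = 977/13 − (2/13)·131 = 55 and Ps = 443/7 + (1/7)·131 = 82.
ΔCS = ½(40 + 131)(69 − 55) = 1197; ΔPS = ½(40 + 131)(82 − 69) = 1111.5.
Government spending = 27 × 131 = 3537.
DWL = ½ × 27 × (131 − 40) = 1228.5; fraction = 1228.5 / 3537 = 91/262.

DWL / government spending = 91/262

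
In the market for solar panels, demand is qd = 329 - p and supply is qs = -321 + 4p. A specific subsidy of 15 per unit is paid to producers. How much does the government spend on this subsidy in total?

Pre-subsidy: 329 - p = -321 + 4p gives p* = 130, q* = 199.
With the subsidy, sellers receive ps = pb + 15 for each unit, where pb is the price buyers pay.
Supply in terms of pb becomes qs = -321 + 4(pb + 15) = -261 + 4pb. Setting this equal to demand: 329 - pb = -261 + 4pb, so pb = 118.
Sellers receive ps = 118 + 15 = 133; q' = 329 − 1·118 = 211.
Government outlay = subsidy × quantity = 15 × 211 = 3165.

Government cost = 3165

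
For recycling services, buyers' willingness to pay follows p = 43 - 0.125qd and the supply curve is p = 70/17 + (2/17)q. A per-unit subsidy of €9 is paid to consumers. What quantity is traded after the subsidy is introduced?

Pre-subsidy: 43 - 0.125q = 70/17 + (2/17)q gives q* = 5288/33 and p* = 758/33.
With the rebate, buyers effectively pay pb = ps − 9, where ps is the price sellers receive.
On the curves, pb = 43 - 0.125q and ps = 70/17 + (2/17)q; the wedge ps − pb = 9 gives 70/17 + (2/17)q − (43 - 0.125q) = 9, so q' = 592/3.
Then pb = 43 − 0.125·(592/3) = 55/3 and ps = 70/17 + (2/17)·(592/3) = 82/3.

q' = 592/3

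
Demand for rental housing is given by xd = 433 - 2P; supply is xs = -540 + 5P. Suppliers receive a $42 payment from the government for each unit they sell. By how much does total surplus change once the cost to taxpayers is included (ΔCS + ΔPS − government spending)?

Net change in total surplus = -$1260

Pre-subsidy: 433 - 2P = -540 + 5P gives P* = 139, x* = 155.
With the subsidy, sellers receive Ps = Pb + 42 for each unit, where Pb is the price buyers pay.
Supply in terms of Pb becomes xs = -540 + 5(Pb + 42) = -330 + 5Pb. Setting this equal to demand: 433 - 2Pb = -330 + 5Pb, so Pb = 109.
Sellers receive Ps = 109 + 42 = 151; x' = 433 − 2·109 = 215.
ΔCS = ½(155 + 215)(139 − 109) = 5550; ΔPS = ½(155 + 215)(151 − 139) = 2220.
Government spending = 42 × 215 = 9030.
Net change = 5550 + 2220 − 9030 = -1260. The loss equals the DWL triangle ½·42·60.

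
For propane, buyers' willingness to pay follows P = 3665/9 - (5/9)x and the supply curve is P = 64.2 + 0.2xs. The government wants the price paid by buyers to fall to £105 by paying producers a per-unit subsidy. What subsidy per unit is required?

Required subsidy s = £68 per unit

At a buyer price of 105, quantity demanded is 733 − 1.8·105 = 544.
Sellers supply 544 only when they receive Ps = 64.2 + 0.2·544 = 173.
s = Ps − Pb = 173 − 105 = 68.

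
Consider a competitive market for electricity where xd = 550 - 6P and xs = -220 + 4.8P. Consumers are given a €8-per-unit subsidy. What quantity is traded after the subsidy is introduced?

x' = 1292/9

Pre-subsidy: 550 - 6P = -220 + 4.8P gives P* = 1925/27, x* = 1100/9.
With the rebate, buyers effectively pay Pb = Ps − 8, where Ps is the price sellers receive.
Demand in terms of Ps becomes xd = 550 − 6(Ps − 8) = 598 - 6Ps. Setting this equal to supply: 598 - 6Ps = -220 + 4.8Ps, so Ps = 2045/27.
Buyers pay Pb = 2045/27 − 8 = 1829/27; x' = -220 + 4.8·(2045/27) = 1292/9.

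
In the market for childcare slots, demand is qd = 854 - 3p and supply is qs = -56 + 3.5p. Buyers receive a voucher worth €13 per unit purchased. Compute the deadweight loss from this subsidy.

Pre-subsidy: 854 - 3p = -56 + 3.5p gives p* = 140, q* = 434.
With the rebate, buyers effectively pay pb = ps − 13, where ps is the price sellers receive.
Demand in terms of ps becomes qd = 854 − 3(ps − 13) = 893 - 3ps. Setting this equal to supply: 893 - 3ps = -56 + 3.5ps, so ps = 146.
Buyers pay pb = 146 − 13 = 133; q' = -56 + 3.5·146 = 455.
The subsidy expands output by 455 − 434 = 21 past the efficient level; on those units the gap between marginal cost and willingness to pay runs from 0 up to 13.
DWL = ½ × 13 × 21 = 136.5.

Deadweight loss = €136.5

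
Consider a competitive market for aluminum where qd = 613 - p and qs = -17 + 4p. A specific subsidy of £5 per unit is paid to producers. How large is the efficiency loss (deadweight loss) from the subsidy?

Pre-subsidy: 613 - p = -17 + 4p gives p* = 126, q* = 487.
With the subsidy, sellers receive ps = pb + 5 for each unit, where pb is the price buyers pay.
Supply in terms of pb becomes qs = -17 + 4(pb + 5) = 3 + 4pb. Setting this equal to demand: 613 - pb = 3 + 4pb, so pb = 122.
Sellers receive ps = 122 + 5 = 127; q' = 613 − 1·122 = 491.
The subsidy expands output by 491 − 487 = 4 past the efficient level; on those units the gap between marginal cost and willingness to pay runs from 0 up to 5.
DWL = ½ × 5 × 4 = 10.

Deadweight loss = £10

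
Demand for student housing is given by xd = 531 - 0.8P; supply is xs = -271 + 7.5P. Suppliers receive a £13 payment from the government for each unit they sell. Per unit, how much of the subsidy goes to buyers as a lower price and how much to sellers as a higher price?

Buyers gain 975/83 per unit; sellers gain 104/83 per unit

Pre-subsidy: 531 - 0.8P = -271 + 7.5P gives P* = 8020/83, x* = 37657/83.
With the subsidy, sellers receive Ps = Pb + 13 for each unit, where Pb is the price buyers pay.
Supply in terms of Pb becomes xs = -271 + 7.5(Pb + 13) = -173.5 + 7.5Pb. Setting this equal to demand: 531 - 0.8Pb = -173.5 + 7.5Pb, so Pb = 7045/83.
Sellers receive Ps = 7045/83 + 13 = 8124/83; x' = 531 − 0.8·(7045/83) = 38437/83.
Buyers' price falls by P* − Pb = 8020/83 − 7045/83 = 975/83; sellers' price rises by Ps − P* = 8124/83 − 8020/83 = 104/83.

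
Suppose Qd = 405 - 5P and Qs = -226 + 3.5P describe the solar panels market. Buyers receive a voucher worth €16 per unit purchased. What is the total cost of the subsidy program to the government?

Government cost = 18160/17

Pre-subsidy: 405 - 5P = -226 + 3.5P gives P* = 1262/17, Q* = 575/17.
With the rebate, buyers effectively pay Pb = Ps − 16, where Ps is the price sellers receive.
Demand in terms of Ps becomes Qd = 405 − 5(Ps − 16) = 485 - 5Ps. Setting this equal to supply: 485 - 5Ps = -226 + 3.5Ps, so Ps = 1422/17.
Buyers pay Pb = 1422/17 − 16 = 1150/17; Q' = -226 + 3.5·(1422/17) = 1135/17.
Government outlay = subsidy × quantity = 16 × 1135/17 = 18160/17.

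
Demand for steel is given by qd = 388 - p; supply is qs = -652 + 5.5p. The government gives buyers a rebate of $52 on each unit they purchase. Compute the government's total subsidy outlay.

Pre-subsidy: 388 - p = -652 + 5.5p gives p* = 160, q* = 228.
With the rebate, buyers effectively pay pb = ps − 52, where ps is the price sellers receive.
Demand in terms of ps becomes qd = 388 − 1(ps − 52) = 440 - ps. Setting this equal to supply: 440 - ps = -652 + 5.5ps, so ps = 168.
Buyers pay pb = 168 − 52 = 116; q' = -652 + 5.5·168 = 272.
Government outlay = subsidy × quantity = 52 × 272 = 14144.

Government cost = $14144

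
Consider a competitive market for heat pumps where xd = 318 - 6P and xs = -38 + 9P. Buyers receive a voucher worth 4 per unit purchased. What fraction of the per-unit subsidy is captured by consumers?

Consumer share = 0.6

Pre-subsidy: 318 - 6P = -38 + 9P gives P* = 356/15, x* = 175.6.
With the rebate, buyers effectively pay Pb = Ps − 4, where Ps is the price sellers receive.
Demand in terms of Ps becomes xd = 318 − 6(Ps − 4) = 342 - 6Ps. Setting this equal to supply: 342 - 6Ps = -38 + 9Ps, so Ps = 76/3.
Buyers pay Pb = 76/3 − 4 = 64/3; x' = -38 + 9·(76/3) = 190.
Buyers' price falls by P* − Pb = 356/15 − 64/3 = 2.4; sellers' price rises by Ps − P* = 76/3 − 356/15 = 1.6.
So consumers capture 2.4/4 = 0.6 of each unit of subsidy.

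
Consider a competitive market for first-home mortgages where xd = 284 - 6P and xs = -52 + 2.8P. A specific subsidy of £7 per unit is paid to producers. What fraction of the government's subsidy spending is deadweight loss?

Pre-subsidy: 284 - 6P = -52 + 2.8P gives P* = 420/11, x* = 604/11.
With the subsidy, sellers receive Ps = Pb + 7 for each unit, where Pb is the price buyers pay.
Supply in terms of Pb becomes xs = -52 + 2.8(Pb + 7) = -32.4 + 2.8Pb. Setting this equal to demand: 284 - 6Pb = -32.4 + 2.8Pb, so Pb = 791/22.
Sellers receive Ps = 791/22 + 7 = 945/22; x' = 284 − 6·(791/22) = 751/11.
ΔCS = ½(604/11 + 751/11)(420/11 − 791/22) = 66395/484; ΔPS = ½(604/11 + 751/11)(945/22 − 420/11) = 142275/484.
Government spending = 7 × 751/11 = 5257/11.
DWL = ½ × 7 × (751/11 − 604/11) = 1029/22; fraction = (1029/22) / (5257/11) = 147/1502.

DWL / government spending = 147/1502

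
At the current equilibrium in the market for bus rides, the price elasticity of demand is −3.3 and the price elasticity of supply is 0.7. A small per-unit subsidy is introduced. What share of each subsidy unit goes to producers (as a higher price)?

Producer share = 0.825

For a small subsidy around the equilibrium, the benefit split depends on the relative slopes, which at a point are proportional to the elasticities.
Buyer share = εs/(εs + |εd|) = 0.7/(0.7 + 3.3) = 0.175; seller share = |εd|/(εs + |εd|) = 0.825.
So producers capture 0.825 of the subsidy.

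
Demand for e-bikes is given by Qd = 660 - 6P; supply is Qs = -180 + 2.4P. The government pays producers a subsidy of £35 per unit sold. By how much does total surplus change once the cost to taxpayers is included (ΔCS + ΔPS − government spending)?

Pre-subsidy: 660 - 6P = -180 + 2.4P gives P* = 100, Q* = 60.
With the subsidy, sellers receive Ps = Pb + 35 for each unit, where Pb is the price buyers pay.
Supply in terms of Pb becomes Qs = -180 + 2.4(Pb + 35) = -96 + 2.4Pb. Setting this equal to demand: 660 - 6Pb = -96 + 2.4Pb, so Pb = 90.
Sellers receive Ps = 90 + 35 = 125; Q' = 660 − 6·90 = 120.
ΔCS = ½(60 + 120)(100 − 90) = 900; ΔPS = ½(60 + 120)(125 − 100) = 2250.
Government spending = 35 × 120 = 4200.
Net change = 900 + 2250 − 4200 = -1050. The loss equals the DWL triangle ½·35·60.

Net change in total surplus = -£1050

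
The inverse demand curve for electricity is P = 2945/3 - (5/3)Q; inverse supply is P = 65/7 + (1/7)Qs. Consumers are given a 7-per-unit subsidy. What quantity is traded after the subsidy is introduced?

Pre-subsidy: 2945/3 - (5/3)Q = 65/7 + (1/7)Q gives Q* = 10210/19 and P* = 1635/19.
With the rebate, buyers effectively pay Pb = Ps − 7, where Ps is the price sellers receive.
On the curves, Pb = 2945/3 - (5/3)Q and Ps = 65/7 + (1/7)Q; the wedge Ps − Pb = 7 gives 65/7 + (1/7)Q − (2945/3 - (5/3)Q) = 7, so Q' = 20567/38.
Then Pb = 2945/3 − (5/3)·(20567/38) = 3025/38 and Ps = 65/7 + (1/7)·(20567/38) = 3291/38.

Q' = 20567/38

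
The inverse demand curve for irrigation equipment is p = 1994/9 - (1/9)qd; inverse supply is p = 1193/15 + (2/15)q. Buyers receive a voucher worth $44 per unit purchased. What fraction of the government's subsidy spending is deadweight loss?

DWL / government spending = 90/761

Pre-subsidy: 1994/9 - (1/9)q = 1193/15 + (2/15)q gives q* = 581 and p* = 157.
With the rebate, buyers effectively pay pb = ps − 44, where ps is the price sellers receive.
On the curves, pb = 1994/9 - (1/9)q and ps = 1193/15 + (2/15)q; the wedge ps − pb = 44 gives 1193/15 + (2/15)q − (1994/9 - (1/9)q) = 44, so q' = 761.
Then pb = 1994/9 − (1/9)·761 = 137 and ps = 1193/15 + (2/15)·761 = 181.
ΔCS = ½(581 + 761)(157 − 137) = 13420; ΔPS = ½(581 + 761)(181 − 157) = 16104.
Government spending = 44 × 761 = 33484.
DWL = ½ × 44 × (761 − 581) = 3960; fraction = 3960 / 33484 = 90/761.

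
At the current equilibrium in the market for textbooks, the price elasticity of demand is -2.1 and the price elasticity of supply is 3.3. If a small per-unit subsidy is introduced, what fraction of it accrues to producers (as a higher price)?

Producer share = 7/18

For a small subsidy around the equilibrium, the benefit split depends on the relative slopes, which at a point are proportional to the elasticities.
Buyer share = εs/(εs + |εd|) = 3.3/(3.3 + 2.1) = 11/18; seller share = |εd|/(εs + |εd|) = 7/18.
So producers capture 7/18 of the subsidy.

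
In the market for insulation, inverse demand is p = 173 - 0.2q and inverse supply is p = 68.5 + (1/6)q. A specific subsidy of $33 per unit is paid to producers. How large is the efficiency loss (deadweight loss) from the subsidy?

Pre-subsidy: 173 - 0.2q = 68.5 + (1/6)q gives q* = 285 and p* = 116.
With the subsidy, sellers receive ps = pb + 33 for each unit, where pb is the price buyers pay.
On the curves, pb = 173 - 0.2q and ps = 68.5 + (1/6)q; the wedge ps − pb = 33 gives 68.5 + (1/6)q − (173 - 0.2q) = 33, so q' = 375.
Then pb = 173 − 0.2·375 = 98 and ps = 68.5 + (1/6)·375 = 131.
The subsidy expands output by 375 − 285 = 90 past the efficient level; on those units the gap between marginal cost and willingness to pay runs from 0 up to 33.
DWL = ½ × 33 × 90 = 1485.

Deadweight loss = $1485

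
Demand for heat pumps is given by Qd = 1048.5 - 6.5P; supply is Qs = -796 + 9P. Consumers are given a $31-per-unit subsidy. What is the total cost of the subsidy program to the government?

Government cost = $12152

Pre-subsidy: 1048.5 - 6.5P = -796 + 9P gives P* = 119, Q* = 275.
With the rebate, buyers effectively pay Pb = Ps − 31, where Ps is the price sellers receive.
Demand in terms of Ps becomes Qd = 1048.5 − 6.5(Ps − 31) = 1250 - 6.5Ps. Setting this equal to supply: 1250 - 6.5Ps = -796 + 9Ps, so Ps = 132.
Buyers pay Pb = 132 − 31 = 101; Q' = -796 + 9·132 = 392.
Government outlay = subsidy × quantity = 31 × 392 = 12152.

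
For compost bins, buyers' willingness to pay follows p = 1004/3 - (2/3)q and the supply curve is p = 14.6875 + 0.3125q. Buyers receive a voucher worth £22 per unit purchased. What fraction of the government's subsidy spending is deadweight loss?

Pre-subsidy: 1004/3 - (2/3)q = 14.6875 + 0.3125q gives q* = 15359/47 and p* = 5490/47.
With the rebate, buyers effectively pay pb = ps − 22, where ps is the price sellers receive.
On the curves, pb = 1004/3 - (2/3)q and ps = 14.6875 + 0.3125q; the wedge ps − pb = 22 gives 14.6875 + 0.3125q − (1004/3 - (2/3)q) = 22, so q' = 16415/47.
Then pb = 1004/3 − (2/3)·(16415/47) = 4786/47 and ps = 14.6875 + 0.3125·(16415/47) = 5820/47.
ΔCS = ½(15359/47 + 16415/47)(5490/47 − 4786/47) = 11184448/2209; ΔPS = ½(15359/47 + 16415/47)(5820/47 − 5490/47) = 5242710/2209.
Government spending = 22 × 16415/47 = 361130/47.
DWL = ½ × 22 × (16415/47 − 15359/47) = 11616/47; fraction = (11616/47) / (361130/47) = 528/16415.

DWL / government spending = 528/16415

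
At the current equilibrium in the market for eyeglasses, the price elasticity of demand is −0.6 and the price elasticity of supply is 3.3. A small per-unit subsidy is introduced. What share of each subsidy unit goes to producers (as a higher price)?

For a small subsidy around the equilibrium, the benefit split depends on the relative slopes, which at a point are proportional to the elasticities.
Buyer share = εs/(εs + |εd|) = 3.3/(3.3 + 0.6) = 11/13; seller share = |εd|/(εs + |εd|) = 2/13.
So producers capture 2/13 of the subsidy.

Producer share = 2/13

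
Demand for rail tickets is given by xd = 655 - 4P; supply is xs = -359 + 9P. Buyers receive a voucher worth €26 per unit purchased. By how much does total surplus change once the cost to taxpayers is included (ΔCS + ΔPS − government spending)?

Net change in total surplus = -€936

Pre-subsidy: 655 - 4P = -359 + 9P gives P* = 78, x* = 343.
With the rebate, buyers effectively pay Pb = Ps − 26, where Ps is the price sellers receive.
Demand in terms of Ps becomes xd = 655 − 4(Ps − 26) = 759 - 4Ps. Setting this equal to supply: 759 - 4Ps = -359 + 9Ps, so Ps = 86.
Buyers pay Pb = 86 − 26 = 60; x' = -359 + 9·86 = 415.
ΔCS = ½(343 + 415)(78 − 60) = 6822; ΔPS = ½(343 + 415)(86 − 78) = 3032.
Government spending = 26 × 415 = 10790.
Net change = 6822 + 3032 − 10790 = -936. The loss equals the DWL triangle ½·26·72.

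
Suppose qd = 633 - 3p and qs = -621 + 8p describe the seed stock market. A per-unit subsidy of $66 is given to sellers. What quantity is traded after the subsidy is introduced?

q' = 435

Pre-subsidy: 633 - 3p = -621 + 8p gives p* = 114, q* = 291.
With the subsidy, sellers receive ps = pb + 66 for each unit, where pb is the price buyers pay.
Supply in terms of pb becomes qs = -621 + 8(pb + 66) = -93 + 8pb. Setting this equal to demand: 633 - 3pb = -93 + 8pb, so pb = 66.
Sellers receive ps = 66 + 66 = 132; q' = 633 − 3·66 = 435.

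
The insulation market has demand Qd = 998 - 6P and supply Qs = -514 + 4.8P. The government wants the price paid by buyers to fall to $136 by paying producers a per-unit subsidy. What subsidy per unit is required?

Required subsidy s = $9 per unit

At a buyer price of 136, quantity demanded is 998 − 6·136 = 182.
Sellers supply 182 only when they receive Ps with -514 + 4.8·Ps = 182, i.e. Ps = 145.
s = Ps − Pb = 145 − 136 = 9.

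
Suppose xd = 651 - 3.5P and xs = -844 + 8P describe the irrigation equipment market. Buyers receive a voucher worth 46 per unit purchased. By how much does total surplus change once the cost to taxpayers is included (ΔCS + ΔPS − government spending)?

Net change in total surplus = -2576

Pre-subsidy: 651 - 3.5P = -844 + 8P gives P* = 130, x* = 196.
With the rebate, buyers effectively pay Pb = Ps − 46, where Ps is the price sellers receive.
Demand in terms of Ps becomes xd = 651 − 3.5(Ps − 46) = 812 - 3.5Ps. Setting this equal to supply: 812 - 3.5Ps = -844 + 8Ps, so Ps = 144.
Buyers pay Pb = 144 − 46 = 98; x' = -844 + 8·144 = 308.
ΔCS = ½(196 + 308)(130 − 98) = 8064; ΔPS = ½(196 + 308)(144 − 130) = 3528.
Government spending = 46 × 308 = 14168.
Net change = 8064 + 3528 − 14168 = -2576. The loss equals the DWL triangle ½·46·112.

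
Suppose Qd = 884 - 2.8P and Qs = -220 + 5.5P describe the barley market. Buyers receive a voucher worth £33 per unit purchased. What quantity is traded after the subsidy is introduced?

Pre-subsidy: 884 - 2.8P = -220 + 5.5P gives P* = 11040/83, Q* = 42460/83.
With the rebate, buyers effectively pay Pb = Ps − 33, where Ps is the price sellers receive.
Demand in terms of Ps becomes Qd = 884 − 2.8(Ps − 33) = 976.4 - 2.8Ps. Setting this equal to supply: 976.4 - 2.8Ps = -220 + 5.5Ps, so Ps = 11964/83.
Buyers pay Pb = 11964/83 − 33 = 9225/83; Q' = -220 + 5.5·(11964/83) = 47542/83.

Q' = 47542/83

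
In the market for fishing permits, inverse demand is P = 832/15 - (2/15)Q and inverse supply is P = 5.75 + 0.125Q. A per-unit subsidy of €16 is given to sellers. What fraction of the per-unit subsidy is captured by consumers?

Pre-subsidy: 832/15 - (2/15)Q = 5.75 + 0.125Q gives Q* = 5966/31 and P* = 924/31.
With the subsidy, sellers receive Ps = Pb + 16 for each unit, where Pb is the price buyers pay.
On the curves, Pb = 832/15 - (2/15)Q and Ps = 5.75 + 0.125Q; the wedge Ps − Pb = 16 gives 5.75 + 0.125Q − (832/15 - (2/15)Q) = 16, so Q' = 7886/31.
Then Pb = 832/15 − (2/15)·(7886/31) = 668/31 and Ps = 5.75 + 0.125·(7886/31) = 1164/31.
Buyers' price falls by P* − Pb = 924/31 − 668/31 = 256/31; sellers' price rises by Ps − P* = 1164/31 − 924/31 = 240/31.
So consumers capture (256/31)/16 = 16/31 of each unit of subsidy.

Consumer share = 16/31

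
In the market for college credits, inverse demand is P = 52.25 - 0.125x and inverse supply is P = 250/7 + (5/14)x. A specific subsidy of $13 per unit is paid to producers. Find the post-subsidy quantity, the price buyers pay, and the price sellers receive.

x' = 1654/27; buyers pay 1204/27; sellers receive 1555/27

Pre-subsidy: 52.25 - 0.125x = 250/7 + (5/14)x gives x* = 926/27 and P* = 1295/27.
With the subsidy, sellers receive Ps = Pb + 13 for each unit, where Pb is the price buyers pay.
On the curves, Pb = 52.25 - 0.125x and Ps = 250/7 + (5/14)x; the wedge Ps − Pb = 13 gives 250/7 + (5/14)x − (52.25 - 0.125x) = 13, so x' = 1654/27.
Then Pb = 52.25 − 0.125·(1654/27) = 1204/27 and Ps = 250/7 + (5/14)·(1654/27) = 1555/27.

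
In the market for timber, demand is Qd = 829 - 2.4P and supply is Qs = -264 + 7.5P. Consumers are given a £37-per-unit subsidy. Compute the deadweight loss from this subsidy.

Deadweight loss = 13690/11

Pre-subsidy: 829 - 2.4P = -264 + 7.5P gives P* = 10930/99, Q* = 18613/33.
With the rebate, buyers effectively pay Pb = Ps − 37, where Ps is the price sellers receive.
Demand in terms of Ps becomes Qd = 829 − 2.4(Ps − 37) = 917.8 - 2.4Ps. Setting this equal to supply: 917.8 - 2.4Ps = -264 + 7.5Ps, so Ps = 11818/99.
Buyers pay Pb = 11818/99 − 37 = 8155/99; Q' = -264 + 7.5·(11818/99) = 20833/33.
The subsidy expands output by 20833/33 − 18613/33 = 740/11 past the efficient level; on those units the gap between marginal cost and willingness to pay runs from 0 up to 37.
DWL = ½ × 37 × 740/11 = 13690/11.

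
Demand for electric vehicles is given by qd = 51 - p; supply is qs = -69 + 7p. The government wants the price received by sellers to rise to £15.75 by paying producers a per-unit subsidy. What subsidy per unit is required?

Required subsidy s = £6 per unit

At a seller price of 15.75, quantity supplied is -69 + 7·15.75 = 41.25.
Buyers absorb 41.25 only when they pay pb with 51 − 1·pb = 41.25, i.e. pb = 9.75.
s = ps − pb = 15.75 − 9.75 = 6.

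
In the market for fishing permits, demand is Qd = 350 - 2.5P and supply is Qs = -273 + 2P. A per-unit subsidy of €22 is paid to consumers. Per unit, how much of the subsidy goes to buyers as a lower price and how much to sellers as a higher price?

Pre-subsidy: 350 - 2.5P = -273 + 2P gives P* = 1246/9, Q* = 35/9.
With the rebate, buyers effectively pay Pb = Ps − 22, where Ps is the price sellers receive.
Demand in terms of Ps becomes Qd = 350 − 2.5(Ps − 22) = 405 - 2.5Ps. Setting this equal to supply: 405 - 2.5Ps = -273 + 2Ps, so Ps = 452/3.
Buyers pay Pb = 452/3 − 22 = 386/3; Q' = -273 + 2·(452/3) = 85/3.
Buyers' price falls by P* − Pb = 1246/9 − 386/3 = 88/9; sellers' price rises by Ps − P* = 452/3 − 1246/9 = 110/9.

Buyers gain 88/9 per unit; sellers gain 110/9 per unit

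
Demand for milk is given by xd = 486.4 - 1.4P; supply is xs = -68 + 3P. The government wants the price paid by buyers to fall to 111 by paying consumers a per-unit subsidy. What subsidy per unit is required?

At a buyer price of 111, quantity demanded is 486.4 − 1.4·111 = 331.
Sellers supply 331 only when they receive Ps with -68 + 3·Ps = 331, i.e. Ps = 133.
s = Ps − Pb = 133 − 111 = 22.

Required subsidy s = 22 per unit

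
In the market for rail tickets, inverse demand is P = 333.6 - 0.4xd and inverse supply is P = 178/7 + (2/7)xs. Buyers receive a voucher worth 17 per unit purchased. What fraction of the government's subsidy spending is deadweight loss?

DWL / government spending = 595/22762

Pre-subsidy: 333.6 - 0.4x = 178/7 + (2/7)x gives x* = 5393/12 and P* = 923/6.
With the rebate, buyers effectively pay Pb = Ps − 17, where Ps is the price sellers receive.
On the curves, Pb = 333.6 - 0.4x and Ps = 178/7 + (2/7)x; the wedge Ps − Pb = 17 gives 178/7 + (2/7)x − (333.6 - 0.4x) = 17, so x' = 11381/24.
Then Pb = 333.6 − 0.4·(11381/24) = 1727/12 and Ps = 178/7 + (2/7)·(11381/24) = 1931/12.
ΔCS = ½(5393/12 + 11381/24)(923/6 − 1727/12) = 4579.640625; ΔPS = ½(5393/12 + 11381/24)(1931/12 − 923/6) = 3271.171875.
Government spending = 17 × 11381/24 = 193477/24.
DWL = ½ × 17 × (11381/24 − 5393/12) = 10115/48; fraction = (10115/48) / (193477/24) = 595/22762.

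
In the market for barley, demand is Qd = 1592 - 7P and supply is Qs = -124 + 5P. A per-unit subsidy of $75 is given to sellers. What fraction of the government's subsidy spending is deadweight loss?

DWL / government spending = 875/6478

Pre-subsidy: 1592 - 7P = -124 + 5P gives P* = 143, Q* = 591.
With the subsidy, sellers receive Ps = Pb + 75 for each unit, where Pb is the price buyers pay.
Supply in terms of Pb becomes Qs = -124 + 5(Pb + 75) = 251 + 5Pb. Setting this equal to demand: 1592 - 7Pb = 251 + 5Pb, so Pb = 111.75.
Sellers receive Ps = 111.75 + 75 = 186.75; Q' = 1592 − 7·111.75 = 809.75.
ΔCS = ½(591 + 809.75)(143 − 111.75) = 21886.71875; ΔPS = ½(591 + 809.75)(186.75 − 143) = 30641.40625.
Government spending = 75 × 809.75 = 60731.25.
DWL = ½ × 75 × (809.75 − 591) = 8203.125; fraction = 8203.125 / 60731.25 = 875/6478.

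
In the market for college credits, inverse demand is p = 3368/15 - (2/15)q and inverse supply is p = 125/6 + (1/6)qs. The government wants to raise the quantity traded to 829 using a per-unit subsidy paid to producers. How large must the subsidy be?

Required subsidy s = 45 per unit

At q = 829, from the demand curve buyers pay pb = 3368/15 − (2/15)·829 = 114; from the supply curve sellers need ps = 125/6 + (1/6)·829 = 159.
The subsidy must fill the gap: s = ps − pb = 159 − 114 = 45.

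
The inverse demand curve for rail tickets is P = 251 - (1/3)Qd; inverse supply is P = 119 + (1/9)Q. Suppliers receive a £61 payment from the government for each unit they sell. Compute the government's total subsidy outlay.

Pre-subsidy: 251 - (1/3)Q = 119 + (1/9)Q gives Q* = 297 and P* = 152.
With the subsidy, sellers receive Ps = Pb + 61 for each unit, where Pb is the price buyers pay.
On the curves, Pb = 251 - (1/3)Q and Ps = 119 + (1/9)Q; the wedge Ps − Pb = 61 gives 119 + (1/9)Q − (251 - (1/3)Q) = 61, so Q' = 434.25.
Then Pb = 251 − (1/3)·434.25 = 106.25 and Ps = 119 + (1/9)·434.25 = 167.25.
Government outlay = subsidy × quantity = 61 × 434.25 = 26489.25.

Government cost = £26489.25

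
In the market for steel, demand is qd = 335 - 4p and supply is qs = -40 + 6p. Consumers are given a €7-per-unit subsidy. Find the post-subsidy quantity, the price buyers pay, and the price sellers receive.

q' = 201.8; buyers pay €33.3; sellers receive €40.3

Pre-subsidy: 335 - 4p = -40 + 6p gives p* = 37.5, q* = 185.
With the rebate, buyers effectively pay pb = ps − 7, where ps is the price sellers receive.
Demand in terms of ps becomes qd = 335 − 4(ps − 7) = 363 - 4ps. Setting this equal to supply: 363 - 4ps = -40 + 6ps, so ps = 40.3.
Buyers pay pb = 40.3 − 7 = 33.3; q' = -40 + 6·40.3 = 201.8.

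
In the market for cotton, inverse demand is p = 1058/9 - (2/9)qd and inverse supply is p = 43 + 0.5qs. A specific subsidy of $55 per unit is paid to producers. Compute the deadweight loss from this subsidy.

Deadweight loss = 27225/13

Pre-subsidy: 1058/9 - (2/9)q = 43 + 0.5q gives q* = 1342/13 and p* = 1230/13.
With the subsidy, sellers receive ps = pb + 55 for each unit, where pb is the price buyers pay.
On the curves, pb = 1058/9 - (2/9)q and ps = 43 + 0.5q; the wedge ps − pb = 55 gives 43 + 0.5q − (1058/9 - (2/9)q) = 55, so q' = 2332/13.
Then pb = 1058/9 − (2/9)·(2332/13) = 1010/13 and ps = 43 + 0.5·(2332/13) = 1725/13.
The subsidy expands output by 2332/13 − 1342/13 = 990/13 past the efficient level; on those units the gap between marginal cost and willingness to pay runs from 0 up to 55.
DWL = ½ × 55 × 990/13 = 27225/13.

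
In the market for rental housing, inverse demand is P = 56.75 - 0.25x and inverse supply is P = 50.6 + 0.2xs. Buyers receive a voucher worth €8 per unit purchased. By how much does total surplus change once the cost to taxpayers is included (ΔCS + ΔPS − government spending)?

Pre-subsidy: 56.75 - 0.25x = 50.6 + 0.2x gives x* = 41/3 and P* = 160/3.
With the rebate, buyers effectively pay Pb = Ps − 8, where Ps is the price sellers receive.
On the curves, Pb = 56.75 - 0.25x and Ps = 50.6 + 0.2x; the wedge Ps − Pb = 8 gives 50.6 + 0.2x − (56.75 - 0.25x) = 8, so x' = 283/9.
Then Pb = 56.75 − 0.25·(283/9) = 440/9 and Ps = 50.6 + 0.2·(283/9) = 512/9.
ΔCS = ½(41/3 + 283/9)(160/3 − 440/9) = 8120/81; ΔPS = ½(41/3 + 283/9)(512/9 − 160/3) = 6496/81.
Government spending = 8 × 283/9 = 2264/9.
Net change = 8120/81 + 6496/81 − 2264/9 = -640/9. The loss equals the DWL triangle ½·8·160/9.

Net change in total surplus = -640/9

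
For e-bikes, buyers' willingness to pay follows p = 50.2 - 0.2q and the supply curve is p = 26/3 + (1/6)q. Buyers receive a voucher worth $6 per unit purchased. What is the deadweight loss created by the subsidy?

Pre-subsidy: 50.2 - 0.2q = 26/3 + (1/6)q gives q* = 1246/11 and p* = 303/11.
With the rebate, buyers effectively pay pb = ps − 6, where ps is the price sellers receive.
On the curves, pb = 50.2 - 0.2q and ps = 26/3 + (1/6)q; the wedge ps − pb = 6 gives 26/3 + (1/6)q − (50.2 - 0.2q) = 6, so q' = 1426/11.
Then pb = 50.2 − 0.2·(1426/11) = 267/11 and ps = 26/3 + (1/6)·(1426/11) = 333/11.
The subsidy expands output by 1426/11 − 1246/11 = 180/11 past the efficient level; on those units the gap between marginal cost and willingness to pay runs from 0 up to 6.
DWL = ½ × 6 × 180/11 = 540/11.

Deadweight loss = 540/11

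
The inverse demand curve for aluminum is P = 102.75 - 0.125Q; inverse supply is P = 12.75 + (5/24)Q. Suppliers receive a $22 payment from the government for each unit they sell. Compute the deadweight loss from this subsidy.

Deadweight loss = $726

Pre-subsidy: 102.75 - 0.125Q = 12.75 + (5/24)Q gives Q* = 270 and P* = 69.
With the subsidy, sellers receive Ps = Pb + 22 for each unit, where Pb is the price buyers pay.
On the curves, Pb = 102.75 - 0.125Q and Ps = 12.75 + (5/24)Q; the wedge Ps − Pb = 22 gives 12.75 + (5/24)Q − (102.75 - 0.125Q) = 22, so Q' = 336.
Then Pb = 102.75 − 0.125·336 = 60.75 and Ps = 12.75 + (5/24)·336 = 82.75.
The subsidy expands output by 336 − 270 = 66 past the efficient level; on those units the gap between marginal cost and willingness to pay runs from 0 up to 22.
DWL = ½ × 22 × 66 = 726.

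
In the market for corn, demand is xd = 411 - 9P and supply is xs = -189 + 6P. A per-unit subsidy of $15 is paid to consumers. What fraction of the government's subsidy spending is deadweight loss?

DWL / government spending = 9/35

Pre-subsidy: 411 - 9P = -189 + 6P gives P* = 40, x* = 51.
With the rebate, buyers effectively pay Pb = Ps − 15, where Ps is the price sellers receive.
Demand in terms of Ps becomes xd = 411 − 9(Ps − 15) = 546 - 9Ps. Setting this equal to supply: 546 - 9Ps = -189 + 6Ps, so Ps = 49.
Buyers pay Pb = 49 − 15 = 34; x' = -189 + 6·49 = 105.
ΔCS = ½(51 + 105)(40 − 34) = 468; ΔPS = ½(51 + 105)(49 − 40) = 702.
Government spending = 15 × 105 = 1575.
DWL = ½ × 15 × (105 − 51) = 405; fraction = 405 / 1575 = 9/35.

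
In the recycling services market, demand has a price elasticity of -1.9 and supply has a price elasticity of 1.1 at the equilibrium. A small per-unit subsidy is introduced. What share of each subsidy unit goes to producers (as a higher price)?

For a small subsidy around the equilibrium, the benefit split depends on the relative slopes, which at a point are proportional to the elasticities.
Buyer share = εs/(εs + |εd|) = 1.1/(1.1 + 1.9) = 11/30; seller share = |εd|/(εs + |εd|) = 19/30.
So producers capture 19/30 of the subsidy.

Producer share = 19/30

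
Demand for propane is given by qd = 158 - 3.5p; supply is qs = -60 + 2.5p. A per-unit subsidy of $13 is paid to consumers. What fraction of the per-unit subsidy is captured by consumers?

Consumer share = 5/12

Pre-subsidy: 158 - 3.5p = -60 + 2.5p gives p* = 109/3, q* = 185/6.
With the rebate, buyers effectively pay pb = ps − 13, where ps is the price sellers receive.
Demand in terms of ps becomes qd = 158 − 3.5(ps − 13) = 203.5 - 3.5ps. Setting this equal to supply: 203.5 - 3.5ps = -60 + 2.5ps, so ps = 527/12.
Buyers pay pb = 527/12 − 13 = 371/12; q' = -60 + 2.5·(527/12) = 1195/24.
Buyers' price falls by p* − pb = 109/3 − 371/12 = 65/12; sellers' price rises by ps − p* = 527/12 − 109/3 = 91/12.
So consumers capture (65/12)/13 = 5/12 of each unit of subsidy.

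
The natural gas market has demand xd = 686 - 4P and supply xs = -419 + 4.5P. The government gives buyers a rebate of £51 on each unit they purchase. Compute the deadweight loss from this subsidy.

Deadweight loss = £2754

Pre-subsidy: 686 - 4P = -419 + 4.5P gives P* = 130, x* = 166.
With the rebate, buyers effectively pay Pb = Ps − 51, where Ps is the price sellers receive.
Demand in terms of Ps becomes xd = 686 − 4(Ps − 51) = 890 - 4Ps. Setting this equal to supply: 890 - 4Ps = -419 + 4.5Ps, so Ps = 154.
Buyers pay Pb = 154 − 51 = 103; x' = -419 + 4.5·154 = 274.
The subsidy expands output by 274 − 166 = 108 past the efficient level; on those units the gap between marginal cost and willingness to pay runs from 0 up to 51.
DWL = ½ × 51 × 108 = 2754.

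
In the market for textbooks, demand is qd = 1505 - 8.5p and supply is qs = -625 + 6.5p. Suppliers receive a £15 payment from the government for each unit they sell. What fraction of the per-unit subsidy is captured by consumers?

Consumer share = 13/30

Pre-subsidy: 1505 - 8.5p = -625 + 6.5p gives p* = 142, q* = 298.
With the subsidy, sellers receive ps = pb + 15 for each unit, where pb is the price buyers pay.
Supply in terms of pb becomes qs = -625 + 6.5(pb + 15) = -527.5 + 6.5pb. Setting this equal to demand: 1505 - 8.5pb = -527.5 + 6.5pb, so pb = 135.5.
Sellers receive ps = 135.5 + 15 = 150.5; q' = 1505 − 8.5·135.5 = 353.25.
Buyers' price falls by p* − pb = 142 − 135.5 = 6.5; sellers' price rises by ps − p* = 150.5 − 142 = 8.5.
So consumers capture 6.5/15 = 13/30 of each unit of subsidy.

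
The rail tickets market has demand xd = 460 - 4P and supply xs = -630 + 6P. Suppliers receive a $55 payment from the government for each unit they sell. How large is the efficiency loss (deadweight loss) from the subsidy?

Deadweight loss = $3630

Pre-subsidy: 460 - 4P = -630 + 6P gives P* = 109, x* = 24.
With the subsidy, sellers receive Ps = Pb + 55 for each unit, where Pb is the price buyers pay.
Supply in terms of Pb becomes xs = -630 + 6(Pb + 55) = -300 + 6Pb. Setting this equal to demand: 460 - 4Pb = -300 + 6Pb, so Pb = 76.
Sellers receive Ps = 76 + 55 = 131; x' = 460 − 4·76 = 156.
The subsidy expands output by 156 − 24 = 132 past the efficient level; on those units the gap between marginal cost and willingness to pay runs from 0 up to 55.
DWL = ½ × 55 × 132 = 3630.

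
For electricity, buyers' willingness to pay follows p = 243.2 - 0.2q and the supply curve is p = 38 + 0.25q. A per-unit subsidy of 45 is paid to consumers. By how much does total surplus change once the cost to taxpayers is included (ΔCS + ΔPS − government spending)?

Net change in total surplus = -2250

Pre-subsidy: 243.2 - 0.2q = 38 + 0.25q gives q* = 456 and p* = 152.
With the rebate, buyers effectively pay pb = ps − 45, where ps is the price sellers receive.
On the curves, pb = 243.2 - 0.2q and ps = 38 + 0.25q; the wedge ps − pb = 45 gives 38 + 0.25q − (243.2 - 0.2q) = 45, so q' = 556.
Then pb = 243.2 − 0.2·556 = 132 and ps = 38 + 0.25·556 = 177.
ΔCS = ½(456 + 556)(152 − 132) = 10120; ΔPS = ½(456 + 556)(177 − 152) = 12650.
Government spending = 45 × 556 = 25020.
Net change = 10120 + 12650 − 25020 = -2250. The loss equals the DWL triangle ½·45·100.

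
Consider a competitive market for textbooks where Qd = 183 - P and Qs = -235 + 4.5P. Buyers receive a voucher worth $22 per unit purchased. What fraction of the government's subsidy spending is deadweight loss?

Pre-subsidy: 183 - P = -235 + 4.5P gives P* = 76, Q* = 107.
With the rebate, buyers effectively pay Pb = Ps − 22, where Ps is the price sellers receive.
Demand in terms of Ps becomes Qd = 183 − 1(Ps − 22) = 205 - Ps. Setting this equal to supply: 205 - Ps = -235 + 4.5Ps, so Ps = 80.
Buyers pay Pb = 80 − 22 = 58; Q' = -235 + 4.5·80 = 125.
ΔCS = ½(107 + 125)(76 − 58) = 2088; ΔPS = ½(107 + 125)(80 − 76) = 464.
Government spending = 22 × 125 = 2750.
DWL = ½ × 22 × (125 − 107) = 198; fraction = 198 / 2750 = 0.072.

DWL / government spending = 0.072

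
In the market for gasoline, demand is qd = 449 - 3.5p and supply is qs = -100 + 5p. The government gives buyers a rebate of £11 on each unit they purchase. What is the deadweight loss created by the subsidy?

Pre-subsidy: 449 - 3.5p = -100 + 5p gives p* = 1098/17, q* = 3790/17.
With the rebate, buyers effectively pay pb = ps − 11, where ps is the price sellers receive.
Demand in terms of ps becomes qd = 449 − 3.5(ps − 11) = 487.5 - 3.5ps. Setting this equal to supply: 487.5 - 3.5ps = -100 + 5ps, so ps = 1175/17.
Buyers pay pb = 1175/17 − 11 = 988/17; q' = -100 + 5·(1175/17) = 4175/17.
The subsidy expands output by 4175/17 − 3790/17 = 385/17 past the efficient level; on those units the gap between marginal cost and willingness to pay runs from 0 up to 11.
DWL = ½ × 11 × 385/17 = 4235/34.

Deadweight loss = 4235/34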